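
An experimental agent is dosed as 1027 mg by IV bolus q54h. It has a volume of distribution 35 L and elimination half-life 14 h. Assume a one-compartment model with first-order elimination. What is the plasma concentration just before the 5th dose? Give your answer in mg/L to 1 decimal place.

f = (1/2)^(τ/t½) = (1/2)^(54/14) ≈ 0.0690.
C₀ = D/Vd = 1027/35 ≈ 29.343 mg/L.
Before the 5th dose, 4 doses have been given. Superposition: Cmin = C₀·(f + f² + … + f^4).
≈ 29.343 × (0.0690 + 0.0048 + 0.0003 + 0.0000) ≈ 29.343 × 0.0741 ≈ 2.174 mg/L.

2.2 mg/L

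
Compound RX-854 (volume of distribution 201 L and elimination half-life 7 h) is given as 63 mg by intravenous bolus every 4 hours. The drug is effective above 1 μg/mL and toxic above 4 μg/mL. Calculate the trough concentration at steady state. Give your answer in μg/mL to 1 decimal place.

0.6 μg/mL

k = ln2/t½ = ln2/7 ≈ 0.099021 h⁻¹; fraction remaining f = e^(−kτ) = e^(−0.099021×4) ≈ 0.6730.
Accumulation ratio R = 1/(1 − f) ≈ 1/0.3270 ≈ 3.0581.
Each bolus raises the concentration by D/Vd = 63/201 ≈ 0.313 μg/mL.
Cmax,ss = C₀/(1 − f) ≈ 0.313/0.3270 ≈ 0.957 μg/mL.
One interval later, Cmin,ss = Cmax,ss·e^(−kτ) ≈ 0.957 × 0.6730 ≈ 0.644 μg/mL.
Trough 0.6 μg/mL vs MEC 1 μg/mL: subtherapeutic.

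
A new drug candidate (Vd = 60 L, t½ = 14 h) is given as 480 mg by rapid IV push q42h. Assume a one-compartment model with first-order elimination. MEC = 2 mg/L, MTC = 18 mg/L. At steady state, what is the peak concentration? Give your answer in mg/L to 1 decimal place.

9.1 mg/L

τ = 42 h = 3 half-lives, so f = (1/2)^3 = 0.125.
Accumulation ratio R = 1/(1 − f) = 1/0.875 = 8/7.
Single-dose peak C₀ = D/Vd = 480/60 = 8 mg/L.
Steady-state peak Cmax,ss = C₀·R = 8 × 8/7 ≈ 9.143 mg/L.
Peak 9.1 mg/L vs MTC 18 mg/L: below toxic threshold.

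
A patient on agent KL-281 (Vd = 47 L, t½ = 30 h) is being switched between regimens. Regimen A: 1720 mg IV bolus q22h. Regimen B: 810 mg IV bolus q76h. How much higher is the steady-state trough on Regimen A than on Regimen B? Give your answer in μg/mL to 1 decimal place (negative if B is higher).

Regimen A: f = (1/2)^(22/30) ≈ 0.6015; Cmin,ss = (1720/47)·f/(1−f) ≈ 55.238 μg/mL.
Regimen B: f = (1/2)^(76/30) ≈ 0.1727; Cmin,ss = (810/47)·f/(1−f) ≈ 3.598 μg/mL.
Difference ≈ 55.238 − 3.598 ≈ 51.640 μg/mL.

51.6 μg/mL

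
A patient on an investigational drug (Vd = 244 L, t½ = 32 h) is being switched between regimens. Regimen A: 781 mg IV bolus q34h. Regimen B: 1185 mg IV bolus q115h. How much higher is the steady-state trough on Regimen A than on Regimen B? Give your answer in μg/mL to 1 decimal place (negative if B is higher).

Regimen A: f = (1/2)^(34/32) ≈ 0.4788; Cmin,ss = (781/244)·f/(1−f) ≈ 2.940 μg/mL.
Regimen B: f = (1/2)^(115/32) ≈ 0.0828; Cmin,ss = (1185/244)·f/(1−f) ≈ 0.438 μg/mL.
Difference ≈ 2.940 − 0.438 ≈ 2.502 μg/mL.

2.5 μg/mL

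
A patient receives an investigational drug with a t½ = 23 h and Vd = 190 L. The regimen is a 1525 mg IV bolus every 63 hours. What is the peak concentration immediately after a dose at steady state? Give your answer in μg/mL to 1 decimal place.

k = ln2/t½ = ln2/23 ≈ 0.030137 h⁻¹; fraction remaining f = e^(−kτ) = e^(−0.030137×63) ≈ 0.1498.
Accumulation ratio R = 1/(1 − f) ≈ 1/0.8502 ≈ 1.1762.
Each bolus raises the concentration by D/Vd = 1525/190 ≈ 8.026 μg/mL.
Steady-state peak Cmax,ss = C₀·R ≈ 8.026 × 1.1762 ≈ 9.440 μg/mL.

9.4 μg/mL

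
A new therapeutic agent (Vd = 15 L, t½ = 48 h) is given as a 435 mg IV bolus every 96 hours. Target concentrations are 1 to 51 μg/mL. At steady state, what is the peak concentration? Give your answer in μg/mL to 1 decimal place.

τ = 96 h = 2 half-lives, so f = (1/2)^2 = 0.25.
Accumulation ratio R = 1/(1 − f) = 1/0.75 = 4/3.
Single-dose peak C₀ = D/Vd = 435/15 = 29 μg/mL.
Steady-state peak Cmax,ss = C₀·R = 29 × 4/3 ≈ 38.667 μg/mL.
Peak 38.7 μg/mL vs MTC 51 μg/mL: below toxic threshold.

38.7 μg/mL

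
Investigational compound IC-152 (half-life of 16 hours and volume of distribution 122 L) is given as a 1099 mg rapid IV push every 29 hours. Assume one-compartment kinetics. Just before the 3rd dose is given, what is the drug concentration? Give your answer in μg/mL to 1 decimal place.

f = (1/2)^(τ/t½) = (1/2)^(29/16) ≈ 0.2847.
C₀ = D/Vd = 1099/122 ≈ 9.008 μg/mL.
Before the 3rd dose, 2 doses have been given. Superposition: Cmin = C₀·(f + f²).
≈ 9.008 × (0.2847 + 0.0811) ≈ 9.008 × 0.3658 ≈ 3.295 μg/mL.

3.3 μg/mL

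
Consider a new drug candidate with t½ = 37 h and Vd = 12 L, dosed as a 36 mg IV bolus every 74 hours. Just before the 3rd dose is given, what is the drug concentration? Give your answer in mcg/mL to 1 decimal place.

f = (1/2)^(τ/t½) = (1/2)^(74/37) ≈ 0.2500.
C₀ = D/Vd = 36/12 ≈ 3.000 mcg/mL.
Before the 3rd dose, 2 doses have been given. Superposition: Cmin = C₀·(f + f²).
≈ 3.000 × (0.2500 + 0.0625) ≈ 3.000 × 0.3125 ≈ 0.938 mcg/mL.

0.9 mcg/mL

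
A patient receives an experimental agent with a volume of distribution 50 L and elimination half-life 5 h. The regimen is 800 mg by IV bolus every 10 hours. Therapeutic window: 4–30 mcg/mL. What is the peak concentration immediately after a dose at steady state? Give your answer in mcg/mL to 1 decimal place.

21.3 mcg/mL

τ = 10 h = 2 half-lives, so f = (1/2)^2 = 0.25.
Accumulation ratio R = 1/(1 − f) = 1/0.75 = 4/3.
Single-dose peak C₀ = D/Vd = 800/50 = 16 mcg/mL.
Steady-state peak Cmax,ss = C₀·R = 16 × 4/3 ≈ 21.333 mcg/mL.
Peak 21.3 mcg/mL vs MTC 30 mcg/mL: below toxic threshold.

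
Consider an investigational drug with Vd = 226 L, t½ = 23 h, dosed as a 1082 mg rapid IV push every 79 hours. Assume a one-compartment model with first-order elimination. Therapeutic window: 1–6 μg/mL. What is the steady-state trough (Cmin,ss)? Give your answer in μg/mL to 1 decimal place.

0.5 μg/mL

k = ln2/t½ = ln2/23 ≈ 0.030137 h⁻¹; fraction remaining f = e^(−kτ) = e^(−0.030137×79) ≈ 0.0925.
Single-dose peak C₀ = D/Vd = 1082/226 ≈ 4.788 μg/mL.
Steady-state trough Cmin,ss = C₀·f/(1−f) ≈ 4.788 × 0.0925/0.9075 ≈ 0.488 μg/mL.
Trough 0.5 μg/mL vs MEC 1 μg/mL: subtherapeutic.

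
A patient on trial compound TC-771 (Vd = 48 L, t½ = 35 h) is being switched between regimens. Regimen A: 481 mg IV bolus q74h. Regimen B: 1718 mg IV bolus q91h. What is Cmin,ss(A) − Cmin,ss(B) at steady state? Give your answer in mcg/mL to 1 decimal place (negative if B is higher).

-4.1 mcg/mL

Regimen A: f = (1/2)^(74/35) ≈ 0.2310; Cmin,ss = (481/48)·f/(1−f) ≈ 3.010 mcg/mL.
Regimen B: f = (1/2)^(91/35) ≈ 0.1649; Cmin,ss = (1718/48)·f/(1−f) ≈ 7.067 mcg/mL.
Difference ≈ 3.010 − 7.067 ≈ -4.057 mcg/mL.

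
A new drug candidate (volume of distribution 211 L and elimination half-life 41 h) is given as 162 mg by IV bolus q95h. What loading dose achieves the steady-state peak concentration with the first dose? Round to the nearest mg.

f = (1/2)^(95/41) ≈ 0.200674; accumulation ratio R = 1/(1−f) ≈ 1.25105.
Loading dose to hit Cmax,ss on first dose: D_load = D_maint·R ≈ 162 × 1.25105 ≈ 202.67 mg.

203 mg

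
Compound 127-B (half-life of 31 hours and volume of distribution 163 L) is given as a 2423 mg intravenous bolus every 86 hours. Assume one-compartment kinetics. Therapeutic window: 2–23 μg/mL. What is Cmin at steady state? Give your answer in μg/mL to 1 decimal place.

k = ln2/t½ = ln2/31 ≈ 0.022360 h⁻¹; fraction remaining f = e^(−kτ) = e^(−0.022360×86) ≈ 0.1462.
Single-dose peak C₀ = D/Vd = 2423/163 ≈ 14.865 μg/mL.
Steady-state trough Cmin,ss = C₀·f/(1−f) ≈ 14.865 × 0.1462/0.8538 ≈ 2.545 μg/mL.
Trough 2.5 μg/mL vs MEC 2 μg/mL: adequate.

2.5 μg/mL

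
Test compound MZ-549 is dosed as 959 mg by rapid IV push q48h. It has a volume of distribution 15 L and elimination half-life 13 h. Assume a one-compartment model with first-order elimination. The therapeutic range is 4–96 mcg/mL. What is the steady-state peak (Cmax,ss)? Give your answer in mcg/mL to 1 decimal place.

69.3 mcg/mL

k = ln2/t½ = ln2/13 ≈ 0.053319 h⁻¹; fraction remaining f = e^(−kτ) = e^(−0.053319×48) ≈ 0.0774.
Accumulation ratio R = 1/(1 − f) ≈ 1/0.9226 ≈ 1.0839.
Single-dose peak C₀ = D/Vd = 959/15 ≈ 63.933 mcg/mL.
Steady-state peak Cmax,ss = C₀·R ≈ 63.933 × 1.0839 ≈ 69.297 mcg/mL.
Peak 69.3 mcg/mL vs MTC 96 mcg/mL: below toxic threshold.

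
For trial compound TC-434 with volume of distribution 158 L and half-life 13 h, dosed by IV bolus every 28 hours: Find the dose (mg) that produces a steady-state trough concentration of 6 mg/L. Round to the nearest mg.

τ/t½ = 28/13 ≈ 2.1538, so f = (1/2)^(28/13) ≈ 0.224713.
Cmin,ss = (D/Vd)·f/(1−f), so D = Cmin,ss·Vd·(1−f)/f.
D = 6 × 158 × (1−f)/f ≈ 6 × 158 × 3.45012 ≈ 3270.71 mg.

3271 mg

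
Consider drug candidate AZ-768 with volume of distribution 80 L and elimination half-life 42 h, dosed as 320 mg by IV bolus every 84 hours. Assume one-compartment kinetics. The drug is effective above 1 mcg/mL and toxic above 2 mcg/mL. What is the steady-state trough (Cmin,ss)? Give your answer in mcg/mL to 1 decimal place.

1.3 mcg/mL

The dosing interval is 2 half-lives, so f = 2^(−2) = 0.25.
At steady state, R = 1/(1 − 0.25) = 4/3.
Single-dose peak C₀ = D/Vd = 320/80 = 4 mcg/mL.
Steady-state peak Cmax,ss = C₀·R = 4 × 4/3 ≈ 5.333 mcg/mL.
Steady-state trough Cmin,ss = Cmax,ss·f ≈ 5.333 × 0.25 ≈ 1.333 mcg/mL.
Trough 1.3 mcg/mL vs MEC 1 mcg/mL: adequate.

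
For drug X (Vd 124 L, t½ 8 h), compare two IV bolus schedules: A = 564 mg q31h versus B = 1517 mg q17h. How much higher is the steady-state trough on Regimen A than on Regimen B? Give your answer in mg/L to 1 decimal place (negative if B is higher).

Regimen A: f = (1/2)^(31/8) ≈ 0.0682; Cmin,ss = (564/124)·f/(1−f) ≈ 0.333 mg/L.
Regimen B: f = (1/2)^(17/8) ≈ 0.2293; Cmin,ss = (1517/124)·f/(1−f) ≈ 3.640 mg/L.
Difference ≈ 0.333 − 3.640 ≈ -3.307 mg/L.

-3.3 mg/L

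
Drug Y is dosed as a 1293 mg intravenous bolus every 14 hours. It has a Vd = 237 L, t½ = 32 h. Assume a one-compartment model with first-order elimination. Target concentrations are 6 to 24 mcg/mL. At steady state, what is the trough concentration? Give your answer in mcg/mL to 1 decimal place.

15.4 mcg/mL

k = ln2/t½ = ln2/32 ≈ 0.021661 h⁻¹; fraction remaining f = e^(−kτ) = e^(−0.021661×14) ≈ 0.7384.
Single-dose peak C₀ = D/Vd = 1293/237 ≈ 5.456 mcg/mL.
Steady-state trough Cmin,ss = C₀·f/(1−f) ≈ 5.456 × 0.7384/0.2616 ≈ 15.400 mcg/mL.
Trough 15.4 mcg/mL vs MEC 6 mcg/mL: adequate.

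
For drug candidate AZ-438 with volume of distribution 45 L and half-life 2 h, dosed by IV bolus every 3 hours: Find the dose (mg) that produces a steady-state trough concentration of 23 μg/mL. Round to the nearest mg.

1892 mg

τ/t½ = 3/2 ≈ 1.5, so f = (1/2)^(3/2) ≈ 0.353553.
Cmin,ss = (D/Vd)·f/(1−f), so D = Cmin,ss·Vd·(1−f)/f.
D = 23 × 45 × (1−f)/f ≈ 23 × 45 × 1.82843 ≈ 1892.43 mg.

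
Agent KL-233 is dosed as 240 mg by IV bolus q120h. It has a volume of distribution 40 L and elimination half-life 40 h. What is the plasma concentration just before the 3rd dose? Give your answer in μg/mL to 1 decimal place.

0.8 μg/mL

f = (1/2)^(τ/t½) = (1/2)^(120/40) ≈ 0.1250.
C₀ = D/Vd = 240/40 ≈ 6.000 μg/mL.
Before the 3rd dose, 2 doses have been given. Superposition: Cmin = C₀·(f + f²).
≈ 6.000 × (0.1250 + 0.0156) ≈ 6.000 × 0.1406 ≈ 0.844 μg/mL.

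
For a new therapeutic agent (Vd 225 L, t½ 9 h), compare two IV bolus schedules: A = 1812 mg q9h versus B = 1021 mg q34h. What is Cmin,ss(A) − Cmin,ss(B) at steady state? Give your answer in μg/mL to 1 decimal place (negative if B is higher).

Regimen A: f = (1/2)^(9/9) ≈ 0.5000; Cmin,ss = (1812/225)·f/(1−f) ≈ 8.053 μg/mL.
Regimen B: f = (1/2)^(34/9) ≈ 0.0729; Cmin,ss = (1021/225)·f/(1−f) ≈ 0.357 μg/mL.
Difference ≈ 8.053 − 0.357 ≈ 7.696 μg/mL.

7.7 μg/mL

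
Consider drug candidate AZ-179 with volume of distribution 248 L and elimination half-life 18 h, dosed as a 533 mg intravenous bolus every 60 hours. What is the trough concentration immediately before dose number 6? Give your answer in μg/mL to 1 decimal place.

f = (1/2)^(τ/t½) = (1/2)^(60/18) ≈ 0.0992.
C₀ = D/Vd = 533/248 ≈ 2.149 μg/mL.
Before the 6th dose, 5 doses have been given. Superposition: Cmin = C₀·(f + f² + … + f^5).
≈ 2.149 × (0.0992 + 0.0098 + 0.0010 + 0.0001 + 0.0000) ≈ 2.149 × 0.1101 ≈ 0.237 μg/mL.

0.2 μg/mL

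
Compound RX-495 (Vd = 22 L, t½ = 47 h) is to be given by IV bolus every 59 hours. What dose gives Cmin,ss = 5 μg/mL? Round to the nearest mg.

τ/t½ = 59/47 ≈ 1.2553, so f = (1/2)^(59/47) ≈ 0.418901.
Cmin,ss = (D/Vd)·f/(1−f), so D = Cmin,ss·Vd·(1−f)/f.
D = 5 × 22 × (1−f)/f ≈ 5 × 22 × 1.38720 ≈ 152.59 mg.

153 mg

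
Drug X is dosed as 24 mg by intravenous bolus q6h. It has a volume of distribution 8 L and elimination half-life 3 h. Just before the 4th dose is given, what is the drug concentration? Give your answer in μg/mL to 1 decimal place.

1.0 μg/mL

f = (1/2)^(τ/t½) = (1/2)^(6/3) ≈ 0.2500.
C₀ = D/Vd = 24/8 ≈ 3.000 μg/mL.
Before the 4th dose, 3 doses have been given. Superposition: Cmin = C₀·(f + f² + … + f^3).
≈ 3.000 × (0.2500 + 0.0625 + 0.0156) ≈ 3.000 × 0.3281 ≈ 0.984 μg/mL.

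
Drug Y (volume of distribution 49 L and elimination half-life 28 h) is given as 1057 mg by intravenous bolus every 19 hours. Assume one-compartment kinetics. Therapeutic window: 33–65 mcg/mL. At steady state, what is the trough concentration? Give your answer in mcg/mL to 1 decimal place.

35.9 mcg/mL

Over one 19-h interval, 19/28 ≈ 0.67857 half-lives elapse, leaving f ≈ 0.6248 of each dose.
Accumulation ratio R = 1/(1 − f) ≈ 1/0.3752 ≈ 2.6652.
Single-dose peak C₀ = D/Vd = 1057/49 ≈ 21.571 mcg/mL.
Cmax,ss = C₀/(1 − f) ≈ 21.571/0.3752 ≈ 57.492 mcg/mL.
Steady-state trough Cmin,ss = Cmax,ss·f ≈ 57.492 × 0.6248 ≈ 35.921 mcg/mL.
Trough 35.9 mcg/mL vs MEC 33 mcg/mL: adequate.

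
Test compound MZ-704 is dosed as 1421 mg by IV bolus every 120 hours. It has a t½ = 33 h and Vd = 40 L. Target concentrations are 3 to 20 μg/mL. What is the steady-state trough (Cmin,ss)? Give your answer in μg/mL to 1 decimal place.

Over one 120-h interval, 120/33 ≈ 3.6364 half-lives elapse, leaving f ≈ 0.0804 of each dose.
Accumulation ratio R = 1/(1 − f) ≈ 1/0.9196 ≈ 1.0874.
Single-dose peak C₀ = D/Vd = 1421/40 ≈ 35.525 μg/mL.
Cmax,ss = C₀/(1 − f) ≈ 35.525/0.9196 ≈ 38.631 μg/mL.
One interval later, Cmin,ss = Cmax,ss·e^(−kτ) ≈ 38.631 × 0.0804 ≈ 3.106 μg/mL.
Trough 3.1 μg/mL vs MEC 3 μg/mL: adequate.

3.1 μg/mL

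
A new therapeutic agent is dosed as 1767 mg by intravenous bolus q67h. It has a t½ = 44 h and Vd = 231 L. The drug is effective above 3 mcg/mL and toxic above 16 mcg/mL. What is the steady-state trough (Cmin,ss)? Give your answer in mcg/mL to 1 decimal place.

4.1 mcg/mL

τ/t½ = 67/44 ≈ 1.5227, so fraction remaining f = (1/2)^(67/44) ≈ 0.3480.
Each bolus raises the concentration by D/Vd = 1767/231 ≈ 7.649 mcg/mL.
Steady-state trough Cmin,ss = C₀·f/(1−f) ≈ 7.649 × 0.3480/0.6520 ≈ 4.083 mcg/mL.
Trough 4.1 mcg/mL vs MEC 3 mcg/mL: adequate.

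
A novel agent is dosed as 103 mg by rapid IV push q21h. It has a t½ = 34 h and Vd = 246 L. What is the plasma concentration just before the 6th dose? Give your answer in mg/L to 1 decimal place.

f = (1/2)^(τ/t½) = (1/2)^(21/34) ≈ 0.6517.
C₀ = D/Vd = 103/246 ≈ 0.419 mg/L.
Before the 6th dose, 5 doses have been given. Superposition: Cmin = C₀·(f + f² + … + f^5).
≈ 0.419 × (0.6517 + 0.4247 + 0.2768 + 0.1804 + 0.1176) ≈ 0.419 × 1.6512 ≈ 0.692 mg/L.

0.7 mg/L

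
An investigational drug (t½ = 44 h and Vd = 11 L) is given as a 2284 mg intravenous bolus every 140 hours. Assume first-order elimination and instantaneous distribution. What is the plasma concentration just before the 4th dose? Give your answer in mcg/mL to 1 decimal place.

f = (1/2)^(τ/t½) = (1/2)^(140/44) ≈ 0.1102.
C₀ = D/Vd = 2284/11 ≈ 207.636 mcg/mL.
Before the 4th dose, 3 doses have been given. Superposition: Cmin = C₀·(f + f² + … + f^3).
≈ 207.636 × (0.1102 + 0.0121 + 0.0013) ≈ 207.636 × 0.1236 ≈ 25.664 mcg/mL.

25.7 mcg/mL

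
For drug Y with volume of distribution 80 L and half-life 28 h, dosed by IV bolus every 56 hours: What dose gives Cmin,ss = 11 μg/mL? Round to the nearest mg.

2640 mg

τ/t½ = 56/28 ≈ 2, so f = (1/2)^(56/28) ≈ 0.250000.
Cmin,ss = (D/Vd)·f/(1−f), so D = Cmin,ss·Vd·(1−f)/f.
D = 11 × 80 × (1−f)/f ≈ 11 × 80 × 3.00000 ≈ 2640.00 mg.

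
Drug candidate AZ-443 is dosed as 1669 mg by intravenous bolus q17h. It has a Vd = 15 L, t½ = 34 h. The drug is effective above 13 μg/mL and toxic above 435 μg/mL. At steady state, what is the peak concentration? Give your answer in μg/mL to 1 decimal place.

379.9 μg/mL

Over one 17-h interval, 17/34 ≈ 0.5 half-lives elapse, leaving f ≈ 0.7071 of each dose.
Accumulation ratio R = 1/(1 − f) ≈ 1/0.2929 ≈ 3.4141.
Single-dose peak C₀ = D/Vd = 1669/15 ≈ 111.267 μg/mL.
Steady-state peak Cmax,ss = C₀·R ≈ 111.267 × 3.4141 ≈ 379.877 μg/mL.
Peak 379.9 μg/mL vs MTC 435 μg/mL: below toxic threshold.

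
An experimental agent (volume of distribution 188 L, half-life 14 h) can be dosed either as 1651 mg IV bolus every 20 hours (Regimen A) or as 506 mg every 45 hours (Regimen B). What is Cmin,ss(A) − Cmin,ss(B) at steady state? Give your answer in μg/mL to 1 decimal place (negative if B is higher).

Regimen A: f = (1/2)^(20/14) ≈ 0.3715; Cmin,ss = (1651/188)·f/(1−f) ≈ 5.191 μg/mL.
Regimen B: f = (1/2)^(45/14) ≈ 0.1077; Cmin,ss = (506/188)·f/(1−f) ≈ 0.325 μg/mL.
Difference ≈ 5.191 − 0.325 ≈ 4.866 μg/mL.

4.9 μg/mL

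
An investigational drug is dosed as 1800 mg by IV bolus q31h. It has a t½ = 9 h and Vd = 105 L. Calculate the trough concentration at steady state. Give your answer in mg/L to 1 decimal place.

1.7 mg/L

τ/t½ = 31/9 ≈ 3.4444, so fraction remaining f = (1/2)^(31/9) ≈ 0.0919.
At steady state, accumulation factor R = 1/(1 − e^(−kτ)) ≈ 1.1012.
Each bolus raises the concentration by D/Vd = 1800/105 ≈ 17.143 mg/L.
Cmax,ss = C₀/(1 − f) ≈ 17.143/0.9081 ≈ 18.878 mg/L.
Steady-state trough Cmin,ss = Cmax,ss·f ≈ 18.878 × 0.0919 ≈ 1.735 mg/L.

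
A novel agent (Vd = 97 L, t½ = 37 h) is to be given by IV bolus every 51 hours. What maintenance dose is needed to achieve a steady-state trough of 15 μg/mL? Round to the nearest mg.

2328 mg

τ/t½ = 51/37 ≈ 1.3784, so f = (1/2)^(51/37) ≈ 0.384651.
Cmin,ss = (D/Vd)·f/(1−f), so D = Cmin,ss·Vd·(1−f)/f.
D = 15 × 97 × (1−f)/f ≈ 15 × 97 × 1.59976 ≈ 2327.65 mg.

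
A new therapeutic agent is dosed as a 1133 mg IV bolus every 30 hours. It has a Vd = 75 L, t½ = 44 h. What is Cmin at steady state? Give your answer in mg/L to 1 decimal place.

Over one 30-h interval, 30/44 ≈ 0.68182 half-lives elapse, leaving f ≈ 0.6234 of each dose.
Single-dose peak C₀ = D/Vd = 1133/75 ≈ 15.107 mg/L.
Steady-state trough Cmin,ss = C₀·f/(1−f) ≈ 15.107 × 0.6234/0.3766 ≈ 25.007 mg/L.

25.0 mg/L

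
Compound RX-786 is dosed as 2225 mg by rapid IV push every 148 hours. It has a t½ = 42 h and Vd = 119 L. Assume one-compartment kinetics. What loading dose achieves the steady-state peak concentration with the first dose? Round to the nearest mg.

f = (1/2)^(148/42) ≈ 0.086942; accumulation ratio R = 1/(1−f) ≈ 1.09522.
Loading dose to hit Cmax,ss on first dose: D_load = D_maint·R ≈ 2225 × 1.09522 ≈ 2436.86 mg.

2437 mg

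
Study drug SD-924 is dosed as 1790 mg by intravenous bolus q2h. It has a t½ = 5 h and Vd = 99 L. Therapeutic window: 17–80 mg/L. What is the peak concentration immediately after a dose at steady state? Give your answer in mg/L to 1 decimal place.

k = ln2/t½ = ln2/5 ≈ 0.138629 h⁻¹; fraction remaining f = e^(−kτ) = e^(−0.138629×2) ≈ 0.7579.
At steady state, accumulation factor R = 1/(1 − e^(−kτ)) ≈ 4.1305.
Single-dose peak C₀ = D/Vd = 1790/99 ≈ 18.081 mg/L.
Steady-state peak Cmax,ss = C₀·R ≈ 18.081 × 4.1305 ≈ 74.684 mg/L.
Peak 74.7 mg/L vs MTC 80 mg/L: below toxic threshold.

74.7 mg/L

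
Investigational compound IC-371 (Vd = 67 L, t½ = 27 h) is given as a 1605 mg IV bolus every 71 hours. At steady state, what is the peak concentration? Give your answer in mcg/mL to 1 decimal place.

28.6 mcg/mL

k = ln2/t½ = ln2/27 ≈ 0.025672 h⁻¹; fraction remaining f = e^(−kτ) = e^(−0.025672×71) ≈ 0.1616.
Accumulation ratio R = 1/(1 − f) ≈ 1/0.8384 ≈ 1.1927.
Single-dose peak C₀ = D/Vd = 1605/67 ≈ 23.955 mcg/mL.
Steady-state peak Cmax,ss = C₀·R ≈ 23.955 × 1.1927 ≈ 28.571 mcg/mL.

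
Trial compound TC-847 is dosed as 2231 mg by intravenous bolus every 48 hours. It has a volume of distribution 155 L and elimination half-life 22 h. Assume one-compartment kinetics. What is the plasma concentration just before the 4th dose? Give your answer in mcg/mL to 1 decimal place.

4.0 mcg/mL

f = (1/2)^(τ/t½) = (1/2)^(48/22) ≈ 0.2204.
C₀ = D/Vd = 2231/155 ≈ 14.394 mcg/mL.
Before the 4th dose, 3 doses have been given. Superposition: Cmin = C₀·(f + f² + … + f^3).
≈ 14.394 × (0.2204 + 0.0486 + 0.0107) ≈ 14.394 × 0.2797 ≈ 4.026 mcg/mL.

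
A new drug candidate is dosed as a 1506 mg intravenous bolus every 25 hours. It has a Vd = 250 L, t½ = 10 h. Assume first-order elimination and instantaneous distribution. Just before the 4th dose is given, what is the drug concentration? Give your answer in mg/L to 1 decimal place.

1.3 mg/L

f = (1/2)^(τ/t½) = (1/2)^(25/10) ≈ 0.1768.
C₀ = D/Vd = 1506/250 ≈ 6.024 mg/L.
Before the 4th dose, 3 doses have been given. Superposition: Cmin = C₀·(f + f² + … + f^3).
≈ 6.024 × (0.1768 + 0.0313 + 0.0055) ≈ 6.024 × 0.2136 ≈ 1.287 mg/L.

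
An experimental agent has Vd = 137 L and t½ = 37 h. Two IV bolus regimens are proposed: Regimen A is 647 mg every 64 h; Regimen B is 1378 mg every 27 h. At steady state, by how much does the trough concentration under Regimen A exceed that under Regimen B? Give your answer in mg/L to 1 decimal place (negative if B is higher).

Regimen A: f = (1/2)^(64/37) ≈ 0.3015; Cmin,ss = (647/137)·f/(1−f) ≈ 2.038 mg/L.
Regimen B: f = (1/2)^(27/37) ≈ 0.6030; Cmin,ss = (1378/137)·f/(1−f) ≈ 15.278 mg/L.
Difference ≈ 2.038 − 15.278 ≈ -13.240 mg/L.

-13.2 mg/L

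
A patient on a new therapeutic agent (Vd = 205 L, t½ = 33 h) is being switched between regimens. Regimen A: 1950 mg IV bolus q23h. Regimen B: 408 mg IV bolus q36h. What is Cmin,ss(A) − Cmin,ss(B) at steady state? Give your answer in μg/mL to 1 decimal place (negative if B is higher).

Regimen A: f = (1/2)^(23/33) ≈ 0.6169; Cmin,ss = (1950/205)·f/(1−f) ≈ 15.317 μg/mL.
Regimen B: f = (1/2)^(36/33) ≈ 0.4695; Cmin,ss = (408/205)·f/(1−f) ≈ 1.761 μg/mL.
Difference ≈ 15.317 − 1.761 ≈ 13.556 μg/mL.

13.6 μg/mL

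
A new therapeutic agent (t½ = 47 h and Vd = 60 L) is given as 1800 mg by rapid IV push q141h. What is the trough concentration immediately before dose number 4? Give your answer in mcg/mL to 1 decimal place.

4.3 mcg/mL

f = (1/2)^(τ/t½) = (1/2)^(141/47) ≈ 0.1250.
C₀ = D/Vd = 1800/60 ≈ 30.000 mcg/mL.
Before the 4th dose, 3 doses have been given. Superposition: Cmin = C₀·(f + f² + … + f^3).
≈ 30.000 × (0.1250 + 0.0156 + 0.0020) ≈ 30.000 × 0.1426 ≈ 4.278 mcg/mL.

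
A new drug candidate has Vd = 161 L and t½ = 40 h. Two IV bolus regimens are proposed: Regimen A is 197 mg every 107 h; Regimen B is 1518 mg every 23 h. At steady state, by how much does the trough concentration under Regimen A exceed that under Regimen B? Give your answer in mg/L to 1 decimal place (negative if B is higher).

-19.0 mg/L

Regimen A: f = (1/2)^(107/40) ≈ 0.1566; Cmin,ss = (197/161)·f/(1−f) ≈ 0.227 mg/L.
Regimen B: f = (1/2)^(23/40) ≈ 0.6713; Cmin,ss = (1518/161)·f/(1−f) ≈ 19.256 mg/L.
Difference ≈ 0.227 − 19.256 ≈ -19.029 mg/L.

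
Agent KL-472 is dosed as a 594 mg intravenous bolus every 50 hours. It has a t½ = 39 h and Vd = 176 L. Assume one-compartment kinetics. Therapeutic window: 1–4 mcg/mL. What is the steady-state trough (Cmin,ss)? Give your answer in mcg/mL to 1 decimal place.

2.4 mcg/mL

Over one 50-h interval, 50/39 ≈ 1.2821 half-lives elapse, leaving f ≈ 0.4112 of each dose.
At steady state, accumulation factor R = 1/(1 − e^(−kτ)) ≈ 1.6984.
Each bolus raises the concentration by D/Vd = 594/176 ≈ 3.375 mcg/mL.
Steady-state peak Cmax,ss = C₀·R ≈ 3.375 × 1.6984 ≈ 5.732 mcg/mL.
One interval later, Cmin,ss = Cmax,ss·e^(−kτ) ≈ 5.732 × 0.4112 ≈ 2.357 mcg/mL.
Trough 2.4 mcg/mL vs MEC 1 mcg/mL: adequate.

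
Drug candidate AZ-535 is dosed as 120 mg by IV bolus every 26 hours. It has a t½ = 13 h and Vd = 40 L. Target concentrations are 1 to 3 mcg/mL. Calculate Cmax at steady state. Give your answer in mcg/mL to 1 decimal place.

τ = 26 h = 2 half-lives, so f = (1/2)^2 = 0.25.
Accumulation ratio R = 1/(1 − f) = 1/0.75 = 4/3.
Single-dose peak C₀ = D/Vd = 120/40 = 3 mcg/mL.
Steady-state peak Cmax,ss = C₀·R = 3 × 4/3 ≈ 4.000 mcg/mL.
Peak 4.0 mcg/mL vs MTC 3 mcg/mL: exceeds toxic threshold.

4.0 mcg/mL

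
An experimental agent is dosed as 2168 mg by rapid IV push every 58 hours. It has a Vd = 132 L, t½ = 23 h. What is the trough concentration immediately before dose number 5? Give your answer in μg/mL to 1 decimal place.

3.5 μg/mL

f = (1/2)^(τ/t½) = (1/2)^(58/23) ≈ 0.1741.
C₀ = D/Vd = 2168/132 ≈ 16.424 μg/mL.
Before the 5th dose, 4 doses have been given. Superposition: Cmin = C₀·(f + f² + … + f^4).
≈ 16.424 × (0.1741 + 0.0303 + 0.0053 + 0.0009) ≈ 16.424 × 0.2106 ≈ 3.459 μg/mL.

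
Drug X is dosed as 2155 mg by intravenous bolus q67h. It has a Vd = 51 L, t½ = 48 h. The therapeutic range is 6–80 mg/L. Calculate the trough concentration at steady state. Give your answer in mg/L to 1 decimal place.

k = ln2/t½ = ln2/48 ≈ 0.014441 h⁻¹; fraction remaining f = e^(−kτ) = e^(−0.014441×67) ≈ 0.3800.
At steady state, accumulation factor R = 1/(1 − e^(−kτ)) ≈ 1.6129.
Single-dose peak C₀ = D/Vd = 2155/51 ≈ 42.255 mg/L.
Steady-state peak Cmax,ss = C₀·R ≈ 42.255 × 1.6129 ≈ 68.153 mg/L.
Steady-state trough Cmin,ss = Cmax,ss·f ≈ 68.153 × 0.3800 ≈ 25.898 mg/L.
Trough 25.9 mg/L vs MEC 6 mg/L: adequate.

25.9 mg/L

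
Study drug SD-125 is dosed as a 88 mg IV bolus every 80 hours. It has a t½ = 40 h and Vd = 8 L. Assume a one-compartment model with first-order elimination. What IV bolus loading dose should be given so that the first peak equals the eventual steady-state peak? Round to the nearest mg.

f = (1/2)^(80/40) ≈ 0.250000; accumulation ratio R = 1/(1−f) ≈ 1.33333.
Loading dose to hit Cmax,ss on first dose: D_load = D_maint·R ≈ 88 × 1.33333 ≈ 117.33 mg.

117 mg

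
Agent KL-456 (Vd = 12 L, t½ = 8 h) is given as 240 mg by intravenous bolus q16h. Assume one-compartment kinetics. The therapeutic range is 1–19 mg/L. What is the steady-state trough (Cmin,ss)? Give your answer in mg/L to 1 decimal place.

6.7 mg/L

The dosing interval is 2 half-lives, so f = 2^(−2) = 0.25.
Accumulation ratio R = 1/(1 − f) = 1/0.75 = 4/3.
Single-dose peak C₀ = D/Vd = 240/12 = 20 mg/L.
Steady-state peak Cmax,ss = C₀·R = 20 × 4/3 ≈ 26.667 mg/L.
Steady-state trough Cmin,ss = Cmax,ss·f ≈ 26.667 × 0.25 ≈ 6.667 mg/L.
Trough 6.7 mg/L vs MEC 1 mg/L: adequate.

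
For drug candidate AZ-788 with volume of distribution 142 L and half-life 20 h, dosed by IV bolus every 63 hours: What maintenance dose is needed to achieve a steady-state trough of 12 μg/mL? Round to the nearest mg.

τ/t½ = 63/20 ≈ 3.15, so f = (1/2)^(63/20) ≈ 0.112656.
Cmin,ss = (D/Vd)·f/(1−f), so D = Cmin,ss·Vd·(1−f)/f.
D = 12 × 142 × (1−f)/f ≈ 12 × 142 × 7.87658 ≈ 13421.69 mg.

13422 mg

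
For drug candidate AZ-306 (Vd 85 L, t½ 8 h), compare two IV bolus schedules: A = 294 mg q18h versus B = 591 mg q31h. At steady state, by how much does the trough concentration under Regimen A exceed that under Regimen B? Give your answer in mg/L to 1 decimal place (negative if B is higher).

Regimen A: f = (1/2)^(18/8) ≈ 0.2102; Cmin,ss = (294/85)·f/(1−f) ≈ 0.921 mg/L.
Regimen B: f = (1/2)^(31/8) ≈ 0.0682; Cmin,ss = (591/85)·f/(1−f) ≈ 0.509 mg/L.
Difference ≈ 0.921 − 0.509 ≈ 0.412 mg/L.

0.4 mg/L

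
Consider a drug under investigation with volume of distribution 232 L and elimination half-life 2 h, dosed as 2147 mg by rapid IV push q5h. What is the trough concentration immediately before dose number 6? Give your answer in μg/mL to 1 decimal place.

2.0 μg/mL

f = (1/2)^(τ/t½) = (1/2)^(5/2) ≈ 0.1768.
C₀ = D/Vd = 2147/232 ≈ 9.254 μg/mL.
Before the 6th dose, 5 doses have been given. Superposition: Cmin = C₀·(f + f² + … + f^5).
≈ 9.254 × (0.1768 + 0.0313 + 0.0055 + 0.0010 + 0.0002) ≈ 9.254 × 0.2148 ≈ 1.988 μg/mL.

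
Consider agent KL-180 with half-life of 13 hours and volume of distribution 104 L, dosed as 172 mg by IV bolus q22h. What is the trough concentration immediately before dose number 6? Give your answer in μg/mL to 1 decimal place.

f = (1/2)^(τ/t½) = (1/2)^(22/13) ≈ 0.3094.
C₀ = D/Vd = 172/104 ≈ 1.654 μg/mL.
Before the 6th dose, 5 doses have been given. Superposition: Cmin = C₀·(f + f² + … + f^5).
≈ 1.654 × (0.3094 + 0.0957 + 0.0296 + 0.0092 + 0.0028) ≈ 1.654 × 0.4467 ≈ 0.739 μg/mL.

0.7 μg/mL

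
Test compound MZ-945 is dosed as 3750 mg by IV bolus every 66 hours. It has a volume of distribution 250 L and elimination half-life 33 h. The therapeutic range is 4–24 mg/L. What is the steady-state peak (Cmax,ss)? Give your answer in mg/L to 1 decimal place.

τ = 66 h = 2 half-lives, so f = (1/2)^2 = 0.25.
At steady state, R = 1/(1 − 0.25) = 4/3.
Single-dose peak C₀ = D/Vd = 3750/250 = 15 mg/L.
Steady-state peak Cmax,ss = C₀·R = 15 × 4/3 ≈ 20.000 mg/L.
Peak 20.0 mg/L vs MTC 24 mg/L: below toxic threshold.

20.0 mg/L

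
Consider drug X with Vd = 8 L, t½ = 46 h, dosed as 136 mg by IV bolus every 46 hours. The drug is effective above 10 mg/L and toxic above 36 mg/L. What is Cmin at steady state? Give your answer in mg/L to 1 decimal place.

τ = 46 h = 1 half-life, so f = (1/2)^1 = 0.5.
Accumulation ratio R = 1/(1 − f) = 1/0.5 = 2/1.
Single-dose peak C₀ = D/Vd = 136/8 = 17 mg/L.
Steady-state peak Cmax,ss = C₀·R = 17 × 2/1 ≈ 34.000 mg/L.
Steady-state trough Cmin,ss = Cmax,ss·f ≈ 34.000 × 0.5 ≈ 17.000 mg/L.
Trough 17.0 mg/L vs MEC 10 mg/L: adequate.

17.0 mg/L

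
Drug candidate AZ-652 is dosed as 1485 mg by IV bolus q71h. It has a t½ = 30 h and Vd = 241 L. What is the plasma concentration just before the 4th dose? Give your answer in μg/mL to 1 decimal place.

1.5 μg/mL

f = (1/2)^(τ/t½) = (1/2)^(71/30) ≈ 0.1939.
C₀ = D/Vd = 1485/241 ≈ 6.162 μg/mL.
Before the 4th dose, 3 doses have been given. Superposition: Cmin = C₀·(f + f² + … + f^3).
≈ 6.162 × (0.1939 + 0.0376 + 0.0073) ≈ 6.162 × 0.2388 ≈ 1.471 μg/mL.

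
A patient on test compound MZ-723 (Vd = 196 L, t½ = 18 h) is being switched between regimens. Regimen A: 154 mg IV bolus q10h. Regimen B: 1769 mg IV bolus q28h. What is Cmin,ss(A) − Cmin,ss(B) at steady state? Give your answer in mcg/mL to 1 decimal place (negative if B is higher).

Regimen A: f = (1/2)^(10/18) ≈ 0.6804; Cmin,ss = (154/196)·f/(1−f) ≈ 1.673 mcg/mL.
Regimen B: f = (1/2)^(28/18) ≈ 0.3402; Cmin,ss = (1769/196)·f/(1−f) ≈ 4.654 mcg/mL.
Difference ≈ 1.673 − 4.654 ≈ -2.981 mcg/mL.

-3.0 mcg/mL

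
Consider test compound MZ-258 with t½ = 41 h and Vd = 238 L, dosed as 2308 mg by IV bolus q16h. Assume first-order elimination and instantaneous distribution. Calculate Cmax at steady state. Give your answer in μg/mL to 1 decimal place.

40.9 μg/mL

k = ln2/t½ = ln2/41 ≈ 0.016906 h⁻¹; fraction remaining f = e^(−kτ) = e^(−0.016906×16) ≈ 0.7630.
At steady state, accumulation factor R = 1/(1 − e^(−kτ)) ≈ 4.2194.
Each bolus raises the concentration by D/Vd = 2308/238 ≈ 9.697 μg/mL.
Steady-state peak Cmax,ss = C₀·R ≈ 9.697 × 4.2194 ≈ 40.916 μg/mL.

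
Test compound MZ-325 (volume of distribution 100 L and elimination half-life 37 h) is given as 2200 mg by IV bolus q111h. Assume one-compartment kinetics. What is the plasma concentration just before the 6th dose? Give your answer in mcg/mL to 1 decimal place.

f = (1/2)^(τ/t½) = (1/2)^(111/37) ≈ 0.1250.
C₀ = D/Vd = 2200/100 ≈ 22.000 mcg/mL.
Before the 6th dose, 5 doses have been given. Superposition: Cmin = C₀·(f + f² + … + f^5).
≈ 22.000 × (0.1250 + 0.0156 + 0.0020 + 0.0002 + 0.0000) ≈ 22.000 × 0.1428 ≈ 3.142 mcg/mL.

3.1 mcg/mL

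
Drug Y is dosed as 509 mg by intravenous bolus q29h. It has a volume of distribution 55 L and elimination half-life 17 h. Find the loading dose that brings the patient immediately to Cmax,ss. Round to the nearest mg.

f = (1/2)^(29/17) ≈ 0.306534; accumulation ratio R = 1/(1−f) ≈ 1.44203.
Loading dose to hit Cmax,ss on first dose: D_load = D_maint·R ≈ 509 × 1.44203 ≈ 733.99 mg.

734 mg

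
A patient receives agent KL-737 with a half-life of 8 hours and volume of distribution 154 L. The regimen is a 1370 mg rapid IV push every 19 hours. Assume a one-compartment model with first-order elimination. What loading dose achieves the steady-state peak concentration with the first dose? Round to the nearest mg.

f = (1/2)^(19/8) ≈ 0.192776; accumulation ratio R = 1/(1−f) ≈ 1.23881.
Loading dose to hit Cmax,ss on first dose: D_load = D_maint·R ≈ 1370 × 1.23881 ≈ 1697.17 mg.

1697 mg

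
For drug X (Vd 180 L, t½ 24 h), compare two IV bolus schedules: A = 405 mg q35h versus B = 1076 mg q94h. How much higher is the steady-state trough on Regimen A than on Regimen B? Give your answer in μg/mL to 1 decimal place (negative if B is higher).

Regimen A: f = (1/2)^(35/24) ≈ 0.3639; Cmin,ss = (405/180)·f/(1−f) ≈ 1.287 μg/mL.
Regimen B: f = (1/2)^(94/24) ≈ 0.0662; Cmin,ss = (1076/180)·f/(1−f) ≈ 0.424 μg/mL.
Difference ≈ 1.287 − 0.424 ≈ 0.863 μg/mL.

0.9 μg/mL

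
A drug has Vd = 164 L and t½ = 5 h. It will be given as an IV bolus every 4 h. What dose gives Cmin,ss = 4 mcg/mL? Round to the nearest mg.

486 mg

τ/t½ = 4/5 ≈ 0.8, so f = (1/2)^(4/5) ≈ 0.574349.
Cmin,ss = (D/Vd)·f/(1−f), so D = Cmin,ss·Vd·(1−f)/f.
D = 4 × 164 × (1−f)/f ≈ 4 × 164 × 0.74110 ≈ 486.16 mg.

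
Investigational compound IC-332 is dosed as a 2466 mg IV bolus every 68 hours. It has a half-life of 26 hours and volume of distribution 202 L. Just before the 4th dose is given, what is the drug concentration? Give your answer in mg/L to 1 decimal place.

f = (1/2)^(τ/t½) = (1/2)^(68/26) ≈ 0.1632.
C₀ = D/Vd = 2466/202 ≈ 12.208 mg/L.
Before the 4th dose, 3 doses have been given. Superposition: Cmin = C₀·(f + f² + … + f^3).
≈ 12.208 × (0.1632 + 0.0266 + 0.0043) ≈ 12.208 × 0.1941 ≈ 2.370 mg/L.

2.4 mg/L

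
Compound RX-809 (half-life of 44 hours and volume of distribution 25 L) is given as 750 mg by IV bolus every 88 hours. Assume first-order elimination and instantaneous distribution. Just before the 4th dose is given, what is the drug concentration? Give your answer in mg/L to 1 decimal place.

9.8 mg/L

f = (1/2)^(τ/t½) = (1/2)^(88/44) ≈ 0.2500.
C₀ = D/Vd = 750/25 ≈ 30.000 mg/L.
Before the 4th dose, 3 doses have been given. Superposition: Cmin = C₀·(f + f² + … + f^3).
≈ 30.000 × (0.2500 + 0.0625 + 0.0156) ≈ 30.000 × 0.3281 ≈ 9.843 mg/L.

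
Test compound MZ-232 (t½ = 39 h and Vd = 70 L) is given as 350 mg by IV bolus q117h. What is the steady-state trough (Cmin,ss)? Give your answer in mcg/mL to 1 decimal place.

τ = 117 h = 3 half-lives, so f = (1/2)^3 = 0.125.
At steady state, R = 1/(1 − 0.125) = 8/7.
Single-dose peak C₀ = D/Vd = 350/70 = 5 mcg/mL.
Steady-state peak Cmax,ss = C₀·R = 5 × 8/7 ≈ 5.714 mcg/mL.
Steady-state trough Cmin,ss = Cmax,ss·f ≈ 5.714 × 0.125 ≈ 0.714 mcg/mL.

0.7 mcg/mL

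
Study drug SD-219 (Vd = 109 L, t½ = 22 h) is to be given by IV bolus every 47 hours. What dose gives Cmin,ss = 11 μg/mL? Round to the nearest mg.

τ/t½ = 47/22 ≈ 2.1364, so f = (1/2)^(47/22) ≈ 0.227452.
Cmin,ss = (D/Vd)·f/(1−f), so D = Cmin,ss·Vd·(1−f)/f.
D = 11 × 109 × (1−f)/f ≈ 11 × 109 × 3.39653 ≈ 4072.44 mg.

4072 mg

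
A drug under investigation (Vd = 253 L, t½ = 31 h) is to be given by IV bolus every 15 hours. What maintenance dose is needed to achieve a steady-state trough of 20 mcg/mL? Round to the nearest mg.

2016 mg

τ/t½ = 15/31 ≈ 0.48387, so f = (1/2)^(15/31) ≈ 0.715056.
Cmin,ss = (D/Vd)·f/(1−f), so D = Cmin,ss·Vd·(1−f)/f.
D = 20 × 253 × (1−f)/f ≈ 20 × 253 × 0.39849 ≈ 2016.36 mg.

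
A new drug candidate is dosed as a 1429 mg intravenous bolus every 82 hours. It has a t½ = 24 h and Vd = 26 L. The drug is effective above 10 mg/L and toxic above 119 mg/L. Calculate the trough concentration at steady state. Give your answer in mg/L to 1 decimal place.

k = ln2/t½ = ln2/24 ≈ 0.028881 h⁻¹; fraction remaining f = e^(−kτ) = e^(−0.028881×82) ≈ 0.0936.
Single-dose peak C₀ = D/Vd = 1429/26 ≈ 54.962 mg/L.
Steady-state trough Cmin,ss = C₀·f/(1−f) ≈ 54.962 × 0.0936/0.9064 ≈ 5.676 mg/L.
Trough 5.7 mg/L vs MEC 10 mg/L: subtherapeutic.

5.7 mg/L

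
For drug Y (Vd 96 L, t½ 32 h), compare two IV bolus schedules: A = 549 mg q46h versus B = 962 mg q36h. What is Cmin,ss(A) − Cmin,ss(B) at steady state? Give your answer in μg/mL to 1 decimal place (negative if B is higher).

Regimen A: f = (1/2)^(46/32) ≈ 0.3692; Cmin,ss = (549/96)·f/(1−f) ≈ 3.347 μg/mL.
Regimen B: f = (1/2)^(36/32) ≈ 0.4585; Cmin,ss = (962/96)·f/(1−f) ≈ 8.485 μg/mL.
Difference ≈ 3.347 − 8.485 ≈ -5.138 μg/mL.

-5.1 μg/mL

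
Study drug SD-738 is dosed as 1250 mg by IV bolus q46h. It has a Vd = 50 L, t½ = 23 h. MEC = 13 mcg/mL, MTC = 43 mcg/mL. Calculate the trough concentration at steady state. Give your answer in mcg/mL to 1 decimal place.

8.3 mcg/mL

τ = 46 h = 2 half-lives, so f = (1/2)^2 = 0.25.
Accumulation ratio R = 1/(1 − f) = 1/0.75 = 4/3.
Single-dose peak C₀ = D/Vd = 1250/50 = 25 mcg/mL.
Steady-state peak Cmax,ss = C₀·R = 25 × 4/3 ≈ 33.333 mcg/mL.
Steady-state trough Cmin,ss = Cmax,ss·f ≈ 33.333 × 0.25 ≈ 8.333 mcg/mL.
Trough 8.3 mcg/mL vs MEC 13 mcg/mL: subtherapeutic.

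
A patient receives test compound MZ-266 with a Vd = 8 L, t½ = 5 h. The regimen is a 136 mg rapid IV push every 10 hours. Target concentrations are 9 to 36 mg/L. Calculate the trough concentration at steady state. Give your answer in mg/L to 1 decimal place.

The dosing interval is 2 half-lives, so f = 2^(−2) = 0.25.
At steady state, R = 1/(1 − 0.25) = 4/3.
Single-dose peak C₀ = D/Vd = 136/8 = 17 mg/L.
Steady-state peak Cmax,ss = C₀·R = 17 × 4/3 ≈ 22.667 mg/L.
Steady-state trough Cmin,ss = Cmax,ss·f ≈ 22.667 × 0.25 ≈ 5.667 mg/L.
Trough 5.7 mg/L vs MEC 9 mg/L: subtherapeutic.

5.7 mg/L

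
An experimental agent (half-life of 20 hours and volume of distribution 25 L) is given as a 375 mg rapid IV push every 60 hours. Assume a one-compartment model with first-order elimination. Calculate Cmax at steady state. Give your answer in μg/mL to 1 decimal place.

τ = 60 h = 3 half-lives, so f = (1/2)^3 = 0.125.
Accumulation ratio R = 1/(1 − f) = 1/0.875 = 8/7.
Single-dose peak C₀ = D/Vd = 375/25 = 15 μg/mL.
Steady-state peak Cmax,ss = C₀·R = 15 × 8/7 ≈ 17.143 μg/mL.

17.1 μg/mL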